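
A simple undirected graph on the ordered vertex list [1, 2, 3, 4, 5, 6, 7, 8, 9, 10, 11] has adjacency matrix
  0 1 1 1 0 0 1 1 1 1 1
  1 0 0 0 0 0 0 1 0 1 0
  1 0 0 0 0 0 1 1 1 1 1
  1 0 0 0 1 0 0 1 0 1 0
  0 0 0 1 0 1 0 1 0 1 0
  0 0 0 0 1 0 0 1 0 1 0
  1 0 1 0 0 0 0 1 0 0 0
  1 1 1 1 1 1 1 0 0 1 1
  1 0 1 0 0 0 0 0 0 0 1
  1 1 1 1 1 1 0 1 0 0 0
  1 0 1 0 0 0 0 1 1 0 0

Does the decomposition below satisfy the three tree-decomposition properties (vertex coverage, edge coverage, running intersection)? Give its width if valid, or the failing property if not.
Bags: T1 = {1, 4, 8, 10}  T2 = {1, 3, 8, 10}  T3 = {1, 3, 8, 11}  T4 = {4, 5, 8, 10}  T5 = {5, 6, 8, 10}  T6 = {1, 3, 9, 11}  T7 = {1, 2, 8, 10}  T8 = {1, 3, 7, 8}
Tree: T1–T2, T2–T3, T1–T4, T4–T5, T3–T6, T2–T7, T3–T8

Checking the three conditions: (i) the bags cover all of {1, 2, 3, 4, 5, 6, 7, 8, 9, 10, 11}; (ii) for each edge, some bag contains both endpoints; (iii) the bags containing any fixed vertex form a subtree. All hold, so the decomposition is valid with width 4 − 1 = 3.

Yes; width 3.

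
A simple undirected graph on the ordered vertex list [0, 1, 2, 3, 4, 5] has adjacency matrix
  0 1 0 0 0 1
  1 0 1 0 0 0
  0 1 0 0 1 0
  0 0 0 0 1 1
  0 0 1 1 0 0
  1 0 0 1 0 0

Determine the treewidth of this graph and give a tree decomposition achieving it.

Treewidth 2.
One optimal decomposition is:
Bags: B1 = {2, 3, 4}  B2 = {2, 3, 5}  B3 = {0, 2, 5}  B4 = {0, 1, 2}
Tree: B1–B2, B2–B3, B3–B4

Each bag holds 3 vertices, so the decomposition has width 2, which upper-bounds the treewidth. For the lower bound, G contains the cycle 2–4–3–5–0–1–2, so G is not a forest; only forests have treewidth ≤ 1, hence tw(G) ≥ 2. Hence tw(G) = 2 exactly.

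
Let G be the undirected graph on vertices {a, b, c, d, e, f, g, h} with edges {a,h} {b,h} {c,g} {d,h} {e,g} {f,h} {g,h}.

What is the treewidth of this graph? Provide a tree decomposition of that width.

Treewidth 1.
Bags: B1 = {g, h}  B2 = {e, g}  B3 = {f, h}  B4 = {b, h}  B5 = {c, g}  B6 = {a, h}  B7 = {d, h}
Tree: B1–B2, B1–B3, B1–B4, B2–B5, B4–B6, B6–B7

The largest bag has 2 vertices, giving width 1; this decomposition certifies tw(G) ≤ 1. Since G has at least one edge (e.g. h–g), it is not an edgeless graph, so tw(G) ≥ 1. Therefore the treewidth is 1.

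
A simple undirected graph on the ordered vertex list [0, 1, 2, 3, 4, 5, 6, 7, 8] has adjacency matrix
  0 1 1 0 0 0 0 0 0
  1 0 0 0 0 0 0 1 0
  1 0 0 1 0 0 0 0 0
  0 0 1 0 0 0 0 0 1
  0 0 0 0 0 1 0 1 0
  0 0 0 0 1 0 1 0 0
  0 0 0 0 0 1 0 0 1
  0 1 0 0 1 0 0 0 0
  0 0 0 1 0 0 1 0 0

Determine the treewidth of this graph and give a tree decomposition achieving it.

Each bag holds 3 vertices, so the decomposition has width 2, which upper-bounds the treewidth. The edges 3–2–0–1–7–4–5–6–8–3 form a cycle, so G is not a tree and its treewidth is at least 2. Hence tw(G) = 2 exactly.

Treewidth 2.
One such decomposition:
Bags: B1 = {0, 2, 3}  B2 = {0, 1, 3}  B3 = {1, 3, 7}  B4 = {3, 4, 7}  B5 = {3, 4, 5}  B6 = {3, 5, 6}  B7 = {3, 6, 8}
Tree: B1–B2, B2–B3, B3–B4, B4–B5, B5–B6, B6–B7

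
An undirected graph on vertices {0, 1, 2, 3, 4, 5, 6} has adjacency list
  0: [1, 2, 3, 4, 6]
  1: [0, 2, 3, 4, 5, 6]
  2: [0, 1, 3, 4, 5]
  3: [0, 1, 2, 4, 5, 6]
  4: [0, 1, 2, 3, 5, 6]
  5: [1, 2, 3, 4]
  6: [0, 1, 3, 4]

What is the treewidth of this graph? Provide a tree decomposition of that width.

Treewidth 4.
One optimal decomposition is:
Bags: B1 = {0, 1, 3, 4, 6}  B2 = {0, 1, 2, 3, 4}  B3 = {1, 2, 3, 4, 5}
Tree: B1–B2, B2–B3

Every bag has size at most 5, so the width is 5 − 1 = 4 and tw(G) ≤ 4. On the other hand G contains the 5-clique {0, 1, 2, 3, 4}. A clique must lie in a single bag of any decomposition, so no decomposition can have width below 4. Combining the bounds, tw(G) = 4.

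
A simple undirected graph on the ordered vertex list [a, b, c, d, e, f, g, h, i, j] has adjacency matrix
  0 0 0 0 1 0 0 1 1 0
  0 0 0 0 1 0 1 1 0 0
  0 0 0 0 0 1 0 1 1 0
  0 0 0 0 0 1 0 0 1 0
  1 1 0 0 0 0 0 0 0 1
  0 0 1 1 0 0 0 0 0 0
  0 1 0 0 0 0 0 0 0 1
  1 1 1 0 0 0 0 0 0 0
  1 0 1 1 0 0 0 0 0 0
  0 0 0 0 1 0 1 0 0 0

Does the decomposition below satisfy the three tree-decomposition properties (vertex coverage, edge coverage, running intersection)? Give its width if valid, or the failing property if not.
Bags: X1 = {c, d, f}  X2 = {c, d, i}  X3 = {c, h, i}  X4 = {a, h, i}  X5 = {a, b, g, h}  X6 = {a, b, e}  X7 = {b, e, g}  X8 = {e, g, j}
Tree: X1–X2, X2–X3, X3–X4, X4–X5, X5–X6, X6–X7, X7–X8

No — bags containing vertex g are not connected in the tree.

A tree decomposition must satisfy three properties: every vertex lies in some bag; for every edge, both endpoints lie together in some bag; and for every vertex, the bags containing it form a connected subtree. Here bags containing vertex g are not connected in the tree, so the decomposition is invalid.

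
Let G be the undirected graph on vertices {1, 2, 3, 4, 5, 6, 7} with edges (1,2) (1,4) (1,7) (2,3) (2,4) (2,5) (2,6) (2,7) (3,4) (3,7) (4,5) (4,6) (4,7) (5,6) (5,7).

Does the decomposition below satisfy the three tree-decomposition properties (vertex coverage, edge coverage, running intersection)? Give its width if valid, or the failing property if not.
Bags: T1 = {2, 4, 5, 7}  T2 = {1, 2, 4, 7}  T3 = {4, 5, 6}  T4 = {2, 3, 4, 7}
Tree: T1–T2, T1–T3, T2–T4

A tree decomposition must satisfy three properties: every vertex lies in some bag; for every edge, both endpoints lie together in some bag; and for every vertex, the bags containing it form a connected subtree. Here edge (2,6) lies in no bag, so the decomposition is invalid.

No — edge (2,6) lies in no bag.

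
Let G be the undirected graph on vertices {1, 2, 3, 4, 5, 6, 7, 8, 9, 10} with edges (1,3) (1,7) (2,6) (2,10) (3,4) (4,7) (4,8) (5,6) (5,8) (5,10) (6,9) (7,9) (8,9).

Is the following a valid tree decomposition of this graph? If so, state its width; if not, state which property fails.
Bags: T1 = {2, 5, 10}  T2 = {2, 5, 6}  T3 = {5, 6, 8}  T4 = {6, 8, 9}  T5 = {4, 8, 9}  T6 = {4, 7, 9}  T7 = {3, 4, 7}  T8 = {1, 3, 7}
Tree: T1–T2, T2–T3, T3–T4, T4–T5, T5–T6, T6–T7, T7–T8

Yes; width 2.

Every vertex of G appears in some bag (union = {1, 2, 3, 4, 5, 6, 7, 8, 9, 10}); every edge is covered by a bag; and for each vertex v the set of bags containing v is connected in the bag tree. The decomposition is therefore valid. The largest bag has 3 vertices, so the width is 2.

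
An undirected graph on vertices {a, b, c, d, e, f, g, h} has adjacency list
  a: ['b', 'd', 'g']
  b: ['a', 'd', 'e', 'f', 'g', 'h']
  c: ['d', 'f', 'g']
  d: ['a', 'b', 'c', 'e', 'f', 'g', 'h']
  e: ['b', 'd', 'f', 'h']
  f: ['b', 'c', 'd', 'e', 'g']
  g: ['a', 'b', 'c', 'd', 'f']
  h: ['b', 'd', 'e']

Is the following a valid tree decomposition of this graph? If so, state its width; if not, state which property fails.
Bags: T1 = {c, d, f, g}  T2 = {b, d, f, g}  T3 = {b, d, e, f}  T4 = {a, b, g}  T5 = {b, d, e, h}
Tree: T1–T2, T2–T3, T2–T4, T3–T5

A tree decomposition must satisfy three properties: every vertex lies in some bag; for every edge, both endpoints lie together in some bag; and for every vertex, the bags containing it form a connected subtree. Here edge (d,a) lies in no bag, so the decomposition is invalid.

No — edge (d,a) lies in no bag.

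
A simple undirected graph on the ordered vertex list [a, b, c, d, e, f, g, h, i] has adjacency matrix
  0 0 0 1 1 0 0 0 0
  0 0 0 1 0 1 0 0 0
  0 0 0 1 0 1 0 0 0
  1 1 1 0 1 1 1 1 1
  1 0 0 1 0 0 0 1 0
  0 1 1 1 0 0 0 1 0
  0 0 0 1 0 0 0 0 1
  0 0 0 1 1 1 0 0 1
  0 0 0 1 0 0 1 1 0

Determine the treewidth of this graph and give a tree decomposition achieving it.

Each bag holds 3 vertices, so the decomposition has width 2, which upper-bounds the treewidth. For the lower bound, the 3 vertices {d, f, h} are pairwise adjacent, and any tree decomposition puts a clique entirely inside one bag — forcing width ≥ 2. Therefore the treewidth is 2.

Treewidth 2.
One such decomposition:
Bags: B1 = {d, f, h}  B2 = {d, h, i}  B3 = {b, d, f}  B4 = {d, e, h}  B5 = {a, d, e}  B6 = {c, d, f}  B7 = {d, g, i}
Tree: B1–B2, B1–B3, B2–B4, B4–B5, B3–B6, B2–B7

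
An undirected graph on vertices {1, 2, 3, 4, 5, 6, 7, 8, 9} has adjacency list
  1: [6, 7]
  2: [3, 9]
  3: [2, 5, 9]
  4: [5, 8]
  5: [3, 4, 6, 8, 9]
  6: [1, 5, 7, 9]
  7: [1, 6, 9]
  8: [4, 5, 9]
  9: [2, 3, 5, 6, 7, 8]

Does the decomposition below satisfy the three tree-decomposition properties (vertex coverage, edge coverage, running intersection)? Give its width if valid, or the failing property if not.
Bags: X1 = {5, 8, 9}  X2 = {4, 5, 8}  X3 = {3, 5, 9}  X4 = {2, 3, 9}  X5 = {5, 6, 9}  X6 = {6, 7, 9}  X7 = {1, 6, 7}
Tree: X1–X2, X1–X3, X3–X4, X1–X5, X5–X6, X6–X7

Yes; width 2.

Vertex coverage: the bags together contain {1, 2, 3, 4, 5, 6, 7, 8, 9}, the full vertex set. Edge coverage: each edge of G has both endpoints in at least one bag. Running intersection: for every vertex, the bags containing it form a connected subtree. All three properties hold, so this is a valid tree decomposition of width max|bag| − 1 = 2, and hence tw(G) ≤ 2.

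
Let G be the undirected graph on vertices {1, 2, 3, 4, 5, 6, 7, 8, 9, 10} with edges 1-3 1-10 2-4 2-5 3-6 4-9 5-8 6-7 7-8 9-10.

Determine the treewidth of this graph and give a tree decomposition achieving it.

The largest bag has 3 vertices, giving width 2; this decomposition certifies tw(G) ≤ 2. For the lower bound, G contains the cycle 4–2–5–8–7–6–3–1–10–9–4, so G is not a forest; only forests have treewidth ≤ 1, hence tw(G) ≥ 2. The upper and lower bounds meet at 2, so that is the treewidth.

Treewidth 2.
Bags: B1 = {2, 4, 5}  B2 = {4, 5, 8}  B3 = {4, 7, 8}  B4 = {4, 6, 7}  B5 = {3, 4, 6}  B6 = {1, 3, 4}  B7 = {1, 4, 10}  B8 = {4, 9, 10}
Tree: B1–B2, B2–B3, B3–B4, B4–B5, B5–B6, B6–B7, B7–B8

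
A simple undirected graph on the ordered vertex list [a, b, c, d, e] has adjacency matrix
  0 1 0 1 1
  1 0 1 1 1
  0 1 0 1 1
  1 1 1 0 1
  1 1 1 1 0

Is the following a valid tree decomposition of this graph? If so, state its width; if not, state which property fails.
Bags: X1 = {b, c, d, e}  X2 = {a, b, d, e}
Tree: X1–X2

Yes; width 3.

Every vertex of G appears in some bag (union = {a, b, c, d, e}); every edge is covered by a bag; and for each vertex v the set of bags containing v is connected in the bag tree. The decomposition is therefore valid. The largest bag has 4 vertices, so the width is 3.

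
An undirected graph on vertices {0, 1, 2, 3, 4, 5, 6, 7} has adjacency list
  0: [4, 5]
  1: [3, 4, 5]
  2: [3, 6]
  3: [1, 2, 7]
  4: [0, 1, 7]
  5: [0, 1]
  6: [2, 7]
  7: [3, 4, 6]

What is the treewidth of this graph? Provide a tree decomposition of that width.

Each bag holds 3 vertices, so the decomposition has width 2, which upper-bounds the treewidth. The edges 2–6–7–3–2 form a cycle, so G is not a tree and its treewidth is at least 2. Hence tw(G) = 2 exactly.

Treewidth 2.
Bags: B1 = {2, 3, 6}  B2 = {3, 6, 7}  B3 = {1, 3, 7}  B4 = {1, 4, 7}  B5 = {1, 4, 5}  B6 = {0, 4, 5}
Tree: B1–B2, B2–B3, B3–B4, B4–B5, B5–B6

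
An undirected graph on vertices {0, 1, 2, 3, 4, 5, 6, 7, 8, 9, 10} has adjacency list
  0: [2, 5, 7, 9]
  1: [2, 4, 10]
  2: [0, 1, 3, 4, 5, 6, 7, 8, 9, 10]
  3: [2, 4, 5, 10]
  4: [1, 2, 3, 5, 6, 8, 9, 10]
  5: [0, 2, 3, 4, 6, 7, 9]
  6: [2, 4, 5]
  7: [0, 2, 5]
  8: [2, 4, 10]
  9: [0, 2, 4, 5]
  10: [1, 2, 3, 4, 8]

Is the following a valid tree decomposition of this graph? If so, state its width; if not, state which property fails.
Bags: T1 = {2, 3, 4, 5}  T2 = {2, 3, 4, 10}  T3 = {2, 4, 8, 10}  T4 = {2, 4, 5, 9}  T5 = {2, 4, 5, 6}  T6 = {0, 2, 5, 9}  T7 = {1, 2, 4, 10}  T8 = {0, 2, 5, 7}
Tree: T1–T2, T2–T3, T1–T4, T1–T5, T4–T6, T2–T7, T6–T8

Yes; width 3.

Every vertex of G appears in some bag (union = {0, 1, 2, 3, 4, 5, 6, 7, 8, 9, 10}); every edge is covered by a bag; and for each vertex v the set of bags containing v is connected in the bag tree. The decomposition is therefore valid. The largest bag has 4 vertices, so the width is 3.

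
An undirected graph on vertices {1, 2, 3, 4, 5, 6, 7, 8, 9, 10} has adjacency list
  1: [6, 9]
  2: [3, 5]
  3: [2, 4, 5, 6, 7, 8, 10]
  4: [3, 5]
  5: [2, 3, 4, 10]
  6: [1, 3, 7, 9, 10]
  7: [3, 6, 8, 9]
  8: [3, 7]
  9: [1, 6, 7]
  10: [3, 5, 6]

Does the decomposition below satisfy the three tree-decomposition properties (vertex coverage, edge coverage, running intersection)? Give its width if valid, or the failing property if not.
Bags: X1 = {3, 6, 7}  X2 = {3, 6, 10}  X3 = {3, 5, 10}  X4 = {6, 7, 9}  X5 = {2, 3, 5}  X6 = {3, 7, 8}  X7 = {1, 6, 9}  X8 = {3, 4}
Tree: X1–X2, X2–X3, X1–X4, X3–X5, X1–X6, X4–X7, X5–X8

No — edge (5,4) lies in no bag.

A tree decomposition must satisfy three properties: every vertex lies in some bag; for every edge, both endpoints lie together in some bag; and for every vertex, the bags containing it form a connected subtree. Here edge (5,4) lies in no bag, so the decomposition is invalid.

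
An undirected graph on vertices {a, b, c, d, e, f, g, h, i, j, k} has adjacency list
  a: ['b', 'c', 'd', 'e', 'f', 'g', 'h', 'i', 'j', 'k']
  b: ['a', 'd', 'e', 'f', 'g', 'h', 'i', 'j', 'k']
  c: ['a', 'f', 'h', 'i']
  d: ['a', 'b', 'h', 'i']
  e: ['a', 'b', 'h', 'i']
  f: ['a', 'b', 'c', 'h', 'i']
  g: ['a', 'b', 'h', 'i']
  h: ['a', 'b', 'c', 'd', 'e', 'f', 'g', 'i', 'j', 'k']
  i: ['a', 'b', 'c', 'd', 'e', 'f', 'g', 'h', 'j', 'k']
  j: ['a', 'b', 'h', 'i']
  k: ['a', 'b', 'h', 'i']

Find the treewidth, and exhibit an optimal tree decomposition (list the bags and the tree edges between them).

Each bag holds 5 vertices, so the decomposition has width 4, which upper-bounds the treewidth. On the other hand G contains the 5-clique {a, c, f, h, i}. A clique must lie in a single bag of any decomposition, so no decomposition can have width below 4. Hence tw(G) = 4 exactly.

Treewidth 4.
One optimal decomposition is:
Bags: B1 = {a, b, f, h, i}  B2 = {a, b, d, h, i}  B3 = {a, c, f, h, i}  B4 = {a, b, g, h, i}  B5 = {a, b, h, i, j}  B6 = {a, b, h, i, k}  B7 = {a, b, e, h, i}
Tree: B1–B2, B1–B3, B2–B4, B1–B5, B2–B6, B4–B7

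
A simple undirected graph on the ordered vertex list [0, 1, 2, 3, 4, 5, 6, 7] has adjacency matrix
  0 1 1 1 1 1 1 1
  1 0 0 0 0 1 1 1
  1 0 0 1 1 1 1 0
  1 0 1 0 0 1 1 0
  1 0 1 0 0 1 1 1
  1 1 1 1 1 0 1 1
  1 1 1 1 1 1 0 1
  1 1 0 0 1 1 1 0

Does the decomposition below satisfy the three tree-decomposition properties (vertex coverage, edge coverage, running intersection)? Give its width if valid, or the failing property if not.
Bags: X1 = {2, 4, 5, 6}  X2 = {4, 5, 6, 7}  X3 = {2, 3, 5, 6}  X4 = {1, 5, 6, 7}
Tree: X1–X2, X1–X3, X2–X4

No — vertex 0 appears in no bag.

A tree decomposition must satisfy three properties: every vertex lies in some bag; for every edge, both endpoints lie together in some bag; and for every vertex, the bags containing it form a connected subtree. Here vertex 0 appears in no bag, so the decomposition is invalid.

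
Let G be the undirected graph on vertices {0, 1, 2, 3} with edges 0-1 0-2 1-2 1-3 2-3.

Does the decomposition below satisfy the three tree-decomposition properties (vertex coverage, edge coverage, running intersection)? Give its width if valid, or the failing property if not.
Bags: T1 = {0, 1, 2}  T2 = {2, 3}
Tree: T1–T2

A tree decomposition must satisfy three properties: every vertex lies in some bag; for every edge, both endpoints lie together in some bag; and for every vertex, the bags containing it form a connected subtree. Here edge (1,3) lies in no bag, so the decomposition is invalid.

No — edge (1,3) lies in no bag.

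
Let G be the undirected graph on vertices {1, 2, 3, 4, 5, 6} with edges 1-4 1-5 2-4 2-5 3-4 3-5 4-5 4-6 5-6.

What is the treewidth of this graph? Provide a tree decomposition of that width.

Treewidth 2.
One such decomposition:
Bags: B1 = {4, 5, 6}  B2 = {1, 4, 5}  B3 = {2, 4, 5}  B4 = {3, 4, 5}
Tree: B1–B2, B1–B3, B2–B4

Each bag holds 3 vertices, so the decomposition has width 2, which upper-bounds the treewidth. For the lower bound, the 3 vertices {1, 4, 5} are pairwise adjacent, and any tree decomposition puts a clique entirely inside one bag — forcing width ≥ 2. The upper and lower bounds meet at 2, so that is the treewidth.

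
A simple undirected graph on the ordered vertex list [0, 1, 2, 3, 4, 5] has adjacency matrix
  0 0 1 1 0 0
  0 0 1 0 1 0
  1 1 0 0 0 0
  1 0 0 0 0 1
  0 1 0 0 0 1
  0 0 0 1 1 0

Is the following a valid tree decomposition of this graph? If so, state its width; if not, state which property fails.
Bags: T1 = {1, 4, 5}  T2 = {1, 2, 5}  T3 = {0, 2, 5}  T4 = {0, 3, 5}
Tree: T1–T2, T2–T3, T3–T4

Yes; width 2.

Vertex coverage: the bags together contain {0, 1, 2, 3, 4, 5}, the full vertex set. Edge coverage: each edge of G has both endpoints in at least one bag. Running intersection: for every vertex, the bags containing it form a connected subtree. All three properties hold, so this is a valid tree decomposition of width max|bag| − 1 = 2, and hence tw(G) ≤ 2.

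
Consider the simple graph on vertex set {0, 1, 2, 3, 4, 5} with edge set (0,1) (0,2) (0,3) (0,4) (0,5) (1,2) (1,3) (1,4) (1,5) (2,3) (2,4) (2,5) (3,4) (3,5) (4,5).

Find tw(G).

5

A width-5 tree decomposition is:
Bags: B1 = {0, 1, 2, 3, 4, 5}
Tree: (single bag)
With just one bag of size 6, the width is 6 − 1 = 5, so tw(G) ≤ 5. Conversely, {0, 1, 2, 3, 4, 5} is a clique of size 6, and the vertices of any clique must share a bag in every tree decomposition; so some bag has ≥ 6 vertices and tw(G) ≥ 5. The upper and lower bounds meet at 5, so that is the treewidth.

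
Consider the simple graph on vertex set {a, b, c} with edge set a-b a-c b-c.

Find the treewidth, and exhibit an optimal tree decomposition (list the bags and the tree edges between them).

With just one bag of size 3, the width is 3 − 1 = 2, so tw(G) ≤ 2. For the lower bound, the 3 vertices {a, b, c} are pairwise adjacent, and any tree decomposition puts a clique entirely inside one bag — forcing width ≥ 2. The upper and lower bounds meet at 2, so that is the treewidth.

Treewidth 2.
Bags: B1 = {a, b, c}
Tree: (single bag)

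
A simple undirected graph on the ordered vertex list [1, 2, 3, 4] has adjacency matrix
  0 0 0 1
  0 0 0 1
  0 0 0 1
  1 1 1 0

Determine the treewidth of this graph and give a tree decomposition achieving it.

Every bag has size at most 2, so the width is 2 − 1 = 1 and tw(G) ≤ 1. G has an edge, so its treewidth is at least 1. The upper and lower bounds meet at 1, so that is the treewidth.

Treewidth 1.
Bags: B1 = {1, 4}  B2 = {2, 4}  B3 = {3, 4}
Tree: B1–B2, B2–B3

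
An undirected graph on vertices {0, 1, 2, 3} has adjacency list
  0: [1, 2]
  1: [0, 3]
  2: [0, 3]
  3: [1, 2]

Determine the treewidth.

A width-2 tree decomposition is:
Bags: B1 = {0, 1, 2}  B2 = {1, 2, 3}
Tree: B1–B2
Every bag has size at most 3, so the width is 3 − 1 = 2 and tw(G) ≤ 2. Since 2–0–1–3–2 is a cycle in G, G is not acyclic. Forests are exactly the graphs of treewidth ≤ 1, so tw(G) ≥ 2. The upper and lower bounds meet at 2, so that is the treewidth.

2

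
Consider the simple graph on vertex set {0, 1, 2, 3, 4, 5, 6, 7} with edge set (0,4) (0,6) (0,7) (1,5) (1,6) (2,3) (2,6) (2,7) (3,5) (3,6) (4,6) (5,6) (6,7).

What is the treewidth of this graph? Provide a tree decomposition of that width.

Treewidth 2.
One such decomposition:
Bags: B1 = {2, 3, 6}  B2 = {2, 6, 7}  B3 = {0, 6, 7}  B4 = {3, 5, 6}  B5 = {0, 4, 6}  B6 = {1, 5, 6}
Tree: B1–B2, B2–B3, B1–B4, B3–B5, B4–B6

The largest bag has 3 vertices, giving width 2; this decomposition certifies tw(G) ≤ 2. Conversely, {0, 4, 6} is a clique of size 3, and the vertices of any clique must share a bag in every tree decomposition; so some bag has ≥ 3 vertices and tw(G) ≥ 2. Hence tw(G) = 2 exactly.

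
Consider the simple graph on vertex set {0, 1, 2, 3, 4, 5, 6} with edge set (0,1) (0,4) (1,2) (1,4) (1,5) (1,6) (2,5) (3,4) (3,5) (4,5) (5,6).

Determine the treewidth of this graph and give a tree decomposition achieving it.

Each bag holds 3 vertices, so the decomposition has width 2, which upper-bounds the treewidth. Conversely, {0, 1, 4} is a clique of size 3, and the vertices of any clique must share a bag in every tree decomposition; so some bag has ≥ 3 vertices and tw(G) ≥ 2. Hence tw(G) = 2 exactly.

Treewidth 2.
One optimal decomposition is:
Bags: B1 = {1, 2, 5}  B2 = {1, 4, 5}  B3 = {0, 1, 4}  B4 = {1, 5, 6}  B5 = {3, 4, 5}
Tree: B1–B2, B2–B3, B1–B4, B2–B5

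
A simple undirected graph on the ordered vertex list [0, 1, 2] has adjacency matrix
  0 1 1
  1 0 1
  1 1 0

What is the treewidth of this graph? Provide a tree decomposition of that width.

Treewidth 2.
Bags: B1 = {0, 1, 2}
Tree: (single bag)

With just one bag of size 3, the width is 3 − 1 = 2, so tw(G) ≤ 2. For the lower bound, the 3 vertices {0, 1, 2} are pairwise adjacent, and any tree decomposition puts a clique entirely inside one bag — forcing width ≥ 2. Therefore the treewidth is 2.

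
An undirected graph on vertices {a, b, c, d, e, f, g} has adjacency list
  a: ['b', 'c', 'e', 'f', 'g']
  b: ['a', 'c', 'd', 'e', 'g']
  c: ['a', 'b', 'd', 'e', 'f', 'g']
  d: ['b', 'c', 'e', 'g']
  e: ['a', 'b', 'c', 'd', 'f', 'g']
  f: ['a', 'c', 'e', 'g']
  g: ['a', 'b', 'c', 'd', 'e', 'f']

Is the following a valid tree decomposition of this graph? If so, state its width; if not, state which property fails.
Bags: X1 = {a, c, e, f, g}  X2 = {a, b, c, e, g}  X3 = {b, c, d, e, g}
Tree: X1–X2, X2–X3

Checking the three conditions: (i) the bags cover all of {a, b, c, d, e, f, g}; (ii) for each edge, some bag contains both endpoints; (iii) the bags containing any fixed vertex form a subtree. All hold, so the decomposition is valid with width 5 − 1 = 4.

Yes; width 4.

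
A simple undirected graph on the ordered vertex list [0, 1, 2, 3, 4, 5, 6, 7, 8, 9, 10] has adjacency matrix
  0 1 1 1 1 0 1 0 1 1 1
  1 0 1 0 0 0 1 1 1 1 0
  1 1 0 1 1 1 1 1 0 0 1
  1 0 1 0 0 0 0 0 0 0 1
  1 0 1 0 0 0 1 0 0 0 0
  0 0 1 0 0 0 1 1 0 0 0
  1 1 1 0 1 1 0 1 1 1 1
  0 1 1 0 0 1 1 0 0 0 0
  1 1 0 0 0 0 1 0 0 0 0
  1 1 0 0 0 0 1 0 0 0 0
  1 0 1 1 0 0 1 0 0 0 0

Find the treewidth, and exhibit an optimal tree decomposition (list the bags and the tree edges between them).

Treewidth 3.
Bags: B1 = {0, 1, 6, 8}  B2 = {0, 1, 2, 6}  B3 = {0, 2, 6, 10}  B4 = {0, 2, 4, 6}  B5 = {1, 2, 6, 7}  B6 = {0, 1, 6, 9}  B7 = {0, 2, 3, 10}  B8 = {2, 5, 6, 7}
Tree: B1–B2, B2–B3, B2–B4, B2–B5, B2–B6, B3–B7, B5–B8

Each bag holds 4 vertices, so the decomposition has width 3, which upper-bounds the treewidth. For the lower bound, the 4 vertices {0, 2, 3, 10} are pairwise adjacent, and any tree decomposition puts a clique entirely inside one bag — forcing width ≥ 3. Hence tw(G) = 3 exactly.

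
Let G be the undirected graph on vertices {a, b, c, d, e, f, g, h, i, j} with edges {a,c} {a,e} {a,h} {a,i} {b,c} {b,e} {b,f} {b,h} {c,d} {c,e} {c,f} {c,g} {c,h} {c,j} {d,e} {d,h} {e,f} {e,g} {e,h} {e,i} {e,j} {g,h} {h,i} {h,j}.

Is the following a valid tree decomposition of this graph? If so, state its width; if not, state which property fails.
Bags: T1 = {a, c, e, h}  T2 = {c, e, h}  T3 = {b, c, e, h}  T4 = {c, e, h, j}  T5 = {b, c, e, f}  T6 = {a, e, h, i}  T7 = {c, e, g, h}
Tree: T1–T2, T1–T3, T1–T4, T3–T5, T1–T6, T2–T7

A tree decomposition must satisfy three properties: every vertex lies in some bag; for every edge, both endpoints lie together in some bag; and for every vertex, the bags containing it form a connected subtree. Here vertex d appears in no bag, so the decomposition is invalid.

No — vertex d appears in no bag.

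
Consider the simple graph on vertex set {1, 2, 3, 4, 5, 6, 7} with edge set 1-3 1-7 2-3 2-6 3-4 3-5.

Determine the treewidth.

1

A width-1 tree decomposition is:
Bags: B1 = {1, 3}  B2 = {2, 3}  B3 = {3, 5}  B4 = {1, 7}  B5 = {3, 4}  B6 = {2, 6}
Tree: B1–B2, B2–B3, B1–B4, B1–B5, B2–B6
The largest bag has 2 vertices, giving width 1; this decomposition certifies tw(G) ≤ 1. Since G has at least one edge (e.g. 3–1), it is not an edgeless graph, so tw(G) ≥ 1. Combining the bounds, tw(G) = 1.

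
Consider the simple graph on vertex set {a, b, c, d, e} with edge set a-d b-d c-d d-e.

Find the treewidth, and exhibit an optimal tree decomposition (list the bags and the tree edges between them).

Each bag holds 2 vertices, so the decomposition has width 1, which upper-bounds the treewidth. G has an edge, so its treewidth is at least 1. Therefore the treewidth is 1.

Treewidth 1.
One optimal decomposition is:
Bags: B1 = {a, d}  B2 = {c, d}  B3 = {d, e}  B4 = {b, d}
Tree: B1–B2, B2–B3, B2–B4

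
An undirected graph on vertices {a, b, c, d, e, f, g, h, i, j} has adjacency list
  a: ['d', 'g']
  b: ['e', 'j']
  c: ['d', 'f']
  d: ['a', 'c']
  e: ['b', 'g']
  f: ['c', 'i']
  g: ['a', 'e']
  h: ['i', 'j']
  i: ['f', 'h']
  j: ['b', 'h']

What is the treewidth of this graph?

A width-2 tree decomposition is:
Bags: B1 = {c, f, i}  B2 = {c, d, i}  B3 = {a, d, i}  B4 = {a, g, i}  B5 = {e, g, i}  B6 = {b, e, i}  B7 = {b, i, j}  B8 = {h, i, j}
Tree: B1–B2, B2–B3, B3–B4, B4–B5, B5–B6, B6–B7, B7–B8
The largest bag has 3 vertices, giving width 2; this decomposition certifies tw(G) ≤ 2. The edges i–f–c–d–a–g–e–b–j–h–i form a cycle, so G is not a tree and its treewidth is at least 2. Hence tw(G) = 2 exactly.

2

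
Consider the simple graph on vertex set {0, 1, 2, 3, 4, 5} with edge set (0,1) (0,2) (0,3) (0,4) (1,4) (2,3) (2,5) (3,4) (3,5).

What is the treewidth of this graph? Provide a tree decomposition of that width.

Each bag holds 3 vertices, so the decomposition has width 2, which upper-bounds the treewidth. For the lower bound, the 3 vertices {0, 1, 4} are pairwise adjacent, and any tree decomposition puts a clique entirely inside one bag — forcing width ≥ 2. Therefore the treewidth is 2.

Treewidth 2.
One optimal decomposition is:
Bags: B1 = {0, 2, 3}  B2 = {0, 3, 4}  B3 = {0, 1, 4}  B4 = {2, 3, 5}
Tree: B1–B2, B2–B3, B1–B4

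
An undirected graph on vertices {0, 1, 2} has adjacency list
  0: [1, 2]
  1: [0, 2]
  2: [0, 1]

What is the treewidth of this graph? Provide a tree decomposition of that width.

A single bag containing all 3 vertices is trivially a valid decomposition of width 2. Conversely, {0, 1, 2} is a clique of size 3, and the vertices of any clique must share a bag in every tree decomposition; so some bag has ≥ 3 vertices and tw(G) ≥ 2. The upper and lower bounds meet at 2, so that is the treewidth.

Treewidth 2.
Bags: B1 = {0, 1, 2}
Tree: (single bag)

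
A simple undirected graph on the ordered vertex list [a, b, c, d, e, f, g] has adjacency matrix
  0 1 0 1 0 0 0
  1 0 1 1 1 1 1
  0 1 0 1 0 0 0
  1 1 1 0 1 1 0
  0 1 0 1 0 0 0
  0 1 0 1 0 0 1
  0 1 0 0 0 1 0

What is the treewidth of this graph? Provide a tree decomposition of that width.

Each bag holds 3 vertices, so the decomposition has width 2, which upper-bounds the treewidth. Conversely, {b, d, e} is a clique of size 3, and the vertices of any clique must share a bag in every tree decomposition; so some bag has ≥ 3 vertices and tw(G) ≥ 2. Hence tw(G) = 2 exactly.

Treewidth 2.
One such decomposition:
Bags: B1 = {b, d, f}  B2 = {a, b, d}  B3 = {b, f, g}  B4 = {b, c, d}  B5 = {b, d, e}
Tree: B1–B2, B1–B3, B2–B4, B4–B5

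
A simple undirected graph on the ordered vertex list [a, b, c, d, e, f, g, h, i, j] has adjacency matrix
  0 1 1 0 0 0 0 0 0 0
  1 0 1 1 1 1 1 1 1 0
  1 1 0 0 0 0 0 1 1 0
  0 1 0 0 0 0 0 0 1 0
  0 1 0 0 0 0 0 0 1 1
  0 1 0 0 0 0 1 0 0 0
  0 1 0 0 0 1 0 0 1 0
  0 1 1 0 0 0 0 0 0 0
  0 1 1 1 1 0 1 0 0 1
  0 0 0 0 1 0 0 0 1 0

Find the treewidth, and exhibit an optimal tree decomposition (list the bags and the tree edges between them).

Treewidth 2.
Bags: B1 = {b, f, g}  B2 = {b, g, i}  B3 = {b, c, i}  B4 = {b, d, i}  B5 = {b, e, i}  B6 = {b, c, h}  B7 = {e, i, j}  B8 = {a, b, c}
Tree: B1–B2, B2–B3, B2–B4, B3–B5, B3–B6, B5–B7, B3–B8

The largest bag has 3 vertices, giving width 2; this decomposition certifies tw(G) ≤ 2. On the other hand G contains the 3-clique {e, i, j}. A clique must lie in a single bag of any decomposition, so no decomposition can have width below 2. Combining the bounds, tw(G) = 2.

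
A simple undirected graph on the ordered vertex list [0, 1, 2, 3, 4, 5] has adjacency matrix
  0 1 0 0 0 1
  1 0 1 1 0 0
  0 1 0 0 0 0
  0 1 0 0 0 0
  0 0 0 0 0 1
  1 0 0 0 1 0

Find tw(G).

A width-1 tree decomposition is:
Bags: B1 = {1, 2}  B2 = {0, 1}  B3 = {1, 3}  B4 = {0, 5}  B5 = {4, 5}
Tree: B1–B2, B1–B3, B2–B4, B4–B5
The largest bag has 2 vertices, giving width 1; this decomposition certifies tw(G) ≤ 1. G has an edge, so its treewidth is at least 1. Combining the bounds, tw(G) = 1.

1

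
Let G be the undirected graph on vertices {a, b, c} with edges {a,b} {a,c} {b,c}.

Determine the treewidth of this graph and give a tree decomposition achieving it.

Treewidth 2.
One optimal decomposition is:
Bags: B1 = {a, b, c}
Tree: (single bag)

With just one bag of size 3, the width is 3 − 1 = 2, so tw(G) ≤ 2. Conversely, {a, b, c} is a clique of size 3, and the vertices of any clique must share a bag in every tree decomposition; so some bag has ≥ 3 vertices and tw(G) ≥ 2. Hence tw(G) = 2 exactly.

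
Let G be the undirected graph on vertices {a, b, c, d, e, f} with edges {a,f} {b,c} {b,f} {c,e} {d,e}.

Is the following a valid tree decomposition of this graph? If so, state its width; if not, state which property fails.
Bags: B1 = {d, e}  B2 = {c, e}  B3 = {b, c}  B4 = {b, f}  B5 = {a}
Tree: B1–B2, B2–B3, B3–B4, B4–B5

A tree decomposition must satisfy three properties: every vertex lies in some bag; for every edge, both endpoints lie together in some bag; and for every vertex, the bags containing it form a connected subtree. Here edge (f,a) lies in no bag, so the decomposition is invalid.

No — edge (f,a) lies in no bag.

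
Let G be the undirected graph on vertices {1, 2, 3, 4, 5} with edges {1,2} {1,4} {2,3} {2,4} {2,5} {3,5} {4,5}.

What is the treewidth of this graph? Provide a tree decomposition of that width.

Each bag holds 3 vertices, so the decomposition has width 2, which upper-bounds the treewidth. For the lower bound, the 3 vertices {2, 3, 5} are pairwise adjacent, and any tree decomposition puts a clique entirely inside one bag — forcing width ≥ 2. Combining the bounds, tw(G) = 2.

Treewidth 2.
Bags: B1 = {2, 4, 5}  B2 = {1, 2, 4}  B3 = {2, 3, 5}
Tree: B1–B2, B1–B3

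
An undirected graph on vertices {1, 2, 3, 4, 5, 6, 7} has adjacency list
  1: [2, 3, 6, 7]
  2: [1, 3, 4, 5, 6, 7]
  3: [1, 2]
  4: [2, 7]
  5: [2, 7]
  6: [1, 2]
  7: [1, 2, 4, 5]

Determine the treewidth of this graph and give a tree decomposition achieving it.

Treewidth 2.
One such decomposition:
Bags: B1 = {1, 2, 7}  B2 = {2, 5, 7}  B3 = {1, 2, 3}  B4 = {2, 4, 7}  B5 = {1, 2, 6}
Tree: B1–B2, B1–B3, B1–B4, B3–B5

Every bag has size at most 3, so the width is 3 − 1 = 2 and tw(G) ≤ 2. On the other hand G contains the 3-clique {1, 2, 3}. A clique must lie in a single bag of any decomposition, so no decomposition can have width below 2. The upper and lower bounds meet at 2, so that is the treewidth.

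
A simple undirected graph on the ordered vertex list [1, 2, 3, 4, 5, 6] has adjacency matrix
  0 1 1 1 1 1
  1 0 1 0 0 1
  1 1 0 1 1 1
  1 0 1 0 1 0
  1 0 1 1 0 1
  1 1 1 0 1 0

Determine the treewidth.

A width-3 tree decomposition is:
Bags: B1 = {1, 3, 4, 5}  B2 = {1, 3, 5, 6}  B3 = {1, 2, 3, 6}
Tree: B1–B2, B2–B3
The largest bag has 4 vertices, giving width 3; this decomposition certifies tw(G) ≤ 3. For the lower bound, the 4 vertices {1, 2, 3, 6} are pairwise adjacent, and any tree decomposition puts a clique entirely inside one bag — forcing width ≥ 3. Hence tw(G) = 3 exactly.

3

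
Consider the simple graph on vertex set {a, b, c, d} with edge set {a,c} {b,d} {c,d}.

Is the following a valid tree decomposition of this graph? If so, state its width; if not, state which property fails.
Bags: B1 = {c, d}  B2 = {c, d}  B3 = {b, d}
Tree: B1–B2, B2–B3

A tree decomposition must satisfy three properties: every vertex lies in some bag; for every edge, both endpoints lie together in some bag; and for every vertex, the bags containing it form a connected subtree. Here vertex a appears in no bag, so the decomposition is invalid.

No — vertex a appears in no bag.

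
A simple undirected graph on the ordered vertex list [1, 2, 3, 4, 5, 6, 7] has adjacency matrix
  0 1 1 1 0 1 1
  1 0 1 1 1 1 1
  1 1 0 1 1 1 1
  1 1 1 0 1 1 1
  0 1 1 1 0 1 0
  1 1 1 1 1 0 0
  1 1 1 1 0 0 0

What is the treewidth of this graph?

A width-4 tree decomposition is:
Bags: B1 = {1, 2, 3, 4, 7}  B2 = {1, 2, 3, 4, 6}  B3 = {2, 3, 4, 5, 6}
Tree: B1–B2, B2–B3
Each bag holds 5 vertices, so the decomposition has width 4, which upper-bounds the treewidth. For the lower bound, the 5 vertices {1, 2, 3, 4, 6} are pairwise adjacent, and any tree decomposition puts a clique entirely inside one bag — forcing width ≥ 4. Combining the bounds, tw(G) = 4.

4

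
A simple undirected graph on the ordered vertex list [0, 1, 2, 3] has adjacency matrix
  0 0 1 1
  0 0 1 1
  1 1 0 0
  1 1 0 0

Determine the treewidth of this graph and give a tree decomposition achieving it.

Treewidth 2.
Bags: B1 = {0, 2, 3}  B2 = {1, 2, 3}
Tree: B1–B2

Each bag holds 3 vertices, so the decomposition has width 2, which upper-bounds the treewidth. The edges 3–0–2–1–3 form a cycle, so G is not a tree and its treewidth is at least 2. Combining the bounds, tw(G) = 2.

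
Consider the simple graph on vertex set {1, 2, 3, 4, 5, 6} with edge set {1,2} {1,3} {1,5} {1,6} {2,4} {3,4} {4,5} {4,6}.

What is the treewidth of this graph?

2

A width-2 tree decomposition is:
Bags: B1 = {1, 2, 4}  B2 = {1, 4, 6}  B3 = {1, 4, 5}  B4 = {1, 3, 4}
Tree: B1–B2, B2–B3, B3–B4
Each bag holds 3 vertices, so the decomposition has width 2, which upper-bounds the treewidth. Since 4–2–1–6–4 is a cycle in G, G is not acyclic. Forests are exactly the graphs of treewidth ≤ 1, so tw(G) ≥ 2. Combining the bounds, tw(G) = 2.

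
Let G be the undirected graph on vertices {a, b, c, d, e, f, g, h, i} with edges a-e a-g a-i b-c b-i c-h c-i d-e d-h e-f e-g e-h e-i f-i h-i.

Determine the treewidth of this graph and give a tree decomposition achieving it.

Each bag holds 3 vertices, so the decomposition has width 2, which upper-bounds the treewidth. Conversely, {d, e, h} is a clique of size 3, and the vertices of any clique must share a bag in every tree decomposition; so some bag has ≥ 3 vertices and tw(G) ≥ 2. Hence tw(G) = 2 exactly.

Treewidth 2.
Bags: B1 = {e, h, i}  B2 = {c, h, i}  B3 = {a, e, i}  B4 = {d, e, h}  B5 = {a, e, g}  B6 = {b, c, i}  B7 = {e, f, i}
Tree: B1–B2, B1–B3, B1–B4, B3–B5, B2–B6, B1–B7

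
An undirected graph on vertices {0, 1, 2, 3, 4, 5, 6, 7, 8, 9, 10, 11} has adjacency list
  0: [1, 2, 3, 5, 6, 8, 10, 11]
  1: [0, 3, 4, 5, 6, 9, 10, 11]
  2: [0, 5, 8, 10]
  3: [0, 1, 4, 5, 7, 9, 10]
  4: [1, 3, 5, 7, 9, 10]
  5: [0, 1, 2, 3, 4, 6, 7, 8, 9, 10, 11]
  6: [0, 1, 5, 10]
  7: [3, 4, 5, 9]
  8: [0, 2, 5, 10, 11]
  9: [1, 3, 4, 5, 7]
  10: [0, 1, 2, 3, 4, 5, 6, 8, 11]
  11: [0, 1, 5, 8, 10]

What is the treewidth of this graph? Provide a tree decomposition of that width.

Every bag has size at most 5, so the width is 5 − 1 = 4 and tw(G) ≤ 4. For the lower bound, the 5 vertices {1, 3, 4, 5, 9} are pairwise adjacent, and any tree decomposition puts a clique entirely inside one bag — forcing width ≥ 4. Therefore the treewidth is 4.

Treewidth 4.
One optimal decomposition is:
Bags: B1 = {0, 1, 5, 6, 10}  B2 = {0, 1, 5, 10, 11}  B3 = {0, 5, 8, 10, 11}  B4 = {0, 1, 3, 5, 10}  B5 = {1, 3, 4, 5, 10}  B6 = {0, 2, 5, 8, 10}  B7 = {1, 3, 4, 5, 9}  B8 = {3, 4, 5, 7, 9}
Tree: B1–B2, B2–B3, B2–B4, B4–B5, B3–B6, B5–B7, B7–B8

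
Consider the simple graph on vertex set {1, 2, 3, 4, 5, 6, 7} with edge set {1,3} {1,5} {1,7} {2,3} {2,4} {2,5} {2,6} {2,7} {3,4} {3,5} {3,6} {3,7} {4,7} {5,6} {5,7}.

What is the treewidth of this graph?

3

A width-3 tree decomposition is:
Bags: B1 = {1, 3, 5, 7}  B2 = {2, 3, 5, 7}  B3 = {2, 3, 4, 7}  B4 = {2, 3, 5, 6}
Tree: B1–B2, B2–B3, B2–B4
Each bag holds 4 vertices, so the decomposition has width 3, which upper-bounds the treewidth. Conversely, {1, 3, 5, 7} is a clique of size 4, and the vertices of any clique must share a bag in every tree decomposition; so some bag has ≥ 4 vertices and tw(G) ≥ 3. Combining the bounds, tw(G) = 3.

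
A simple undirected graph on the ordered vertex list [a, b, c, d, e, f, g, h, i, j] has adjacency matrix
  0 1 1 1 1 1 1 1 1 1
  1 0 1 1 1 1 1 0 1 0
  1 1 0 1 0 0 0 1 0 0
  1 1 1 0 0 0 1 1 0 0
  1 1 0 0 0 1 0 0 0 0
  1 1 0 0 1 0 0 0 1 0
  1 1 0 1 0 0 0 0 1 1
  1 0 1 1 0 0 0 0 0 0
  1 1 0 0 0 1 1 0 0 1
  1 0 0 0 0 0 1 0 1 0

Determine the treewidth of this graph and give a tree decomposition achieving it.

Treewidth 3.
One such decomposition:
Bags: B1 = {a, b, g, i}  B2 = {a, b, d, g}  B3 = {a, b, f, i}  B4 = {a, b, e, f}  B5 = {a, b, c, d}  B6 = {a, g, i, j}  B7 = {a, c, d, h}
Tree: B1–B2, B1–B3, B3–B4, B2–B5, B1–B6, B5–B7

Each bag holds 4 vertices, so the decomposition has width 3, which upper-bounds the treewidth. On the other hand G contains the 4-clique {a, g, i, j}. A clique must lie in a single bag of any decomposition, so no decomposition can have width below 3. Therefore the treewidth is 3.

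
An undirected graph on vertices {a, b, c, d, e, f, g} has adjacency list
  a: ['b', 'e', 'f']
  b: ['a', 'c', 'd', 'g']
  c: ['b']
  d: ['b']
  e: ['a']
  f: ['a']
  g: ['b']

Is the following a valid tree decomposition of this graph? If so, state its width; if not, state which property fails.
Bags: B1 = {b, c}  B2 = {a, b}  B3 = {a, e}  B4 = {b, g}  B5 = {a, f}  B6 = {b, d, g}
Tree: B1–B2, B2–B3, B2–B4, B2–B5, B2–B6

No — bags containing vertex g are not connected in the tree.

A tree decomposition must satisfy three properties: every vertex lies in some bag; for every edge, both endpoints lie together in some bag; and for every vertex, the bags containing it form a connected subtree. Here bags containing vertex g are not connected in the tree, so the decomposition is invalid.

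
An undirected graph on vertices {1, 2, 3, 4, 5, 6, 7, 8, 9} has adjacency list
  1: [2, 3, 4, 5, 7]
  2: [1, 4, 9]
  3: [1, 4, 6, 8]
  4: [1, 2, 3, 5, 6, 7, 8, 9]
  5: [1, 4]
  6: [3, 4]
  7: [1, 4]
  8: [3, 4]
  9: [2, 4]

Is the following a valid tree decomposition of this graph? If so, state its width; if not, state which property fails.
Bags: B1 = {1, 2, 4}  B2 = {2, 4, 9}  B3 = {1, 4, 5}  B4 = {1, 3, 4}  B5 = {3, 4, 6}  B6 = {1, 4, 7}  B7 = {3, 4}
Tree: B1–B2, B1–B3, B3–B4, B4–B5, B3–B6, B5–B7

No — vertex 8 appears in no bag.

A tree decomposition must satisfy three properties: every vertex lies in some bag; for every edge, both endpoints lie together in some bag; and for every vertex, the bags containing it form a connected subtree. Here vertex 8 appears in no bag, so the decomposition is invalid.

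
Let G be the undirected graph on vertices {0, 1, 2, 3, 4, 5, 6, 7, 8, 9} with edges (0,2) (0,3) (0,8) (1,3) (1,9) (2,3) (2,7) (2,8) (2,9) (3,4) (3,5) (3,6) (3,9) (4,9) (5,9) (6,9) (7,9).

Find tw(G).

A width-2 tree decomposition is:
Bags: B1 = {1, 3, 9}  B2 = {3, 4, 9}  B3 = {2, 3, 9}  B4 = {3, 6, 9}  B5 = {3, 5, 9}  B6 = {0, 2, 3}  B7 = {2, 7, 9}  B8 = {0, 2, 8}
Tree: B1–B2, B1–B3, B2–B4, B3–B5, B3–B6, B3–B7, B6–B8
Each bag holds 3 vertices, so the decomposition has width 2, which upper-bounds the treewidth. On the other hand G contains the 3-clique {0, 2, 8}. A clique must lie in a single bag of any decomposition, so no decomposition can have width below 2. Combining the bounds, tw(G) = 2.

2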